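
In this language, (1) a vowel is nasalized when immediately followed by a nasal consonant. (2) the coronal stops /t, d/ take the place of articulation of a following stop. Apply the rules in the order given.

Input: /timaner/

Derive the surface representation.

[tĩmãner]

Rule 1: /i/ before nasal /m/ → [ĩ]
Rule 1: /a/ before nasal /n/ → [ã]
After rule 1: tĩmãner
Rule 2: no segment meets the rule's conditions; no change.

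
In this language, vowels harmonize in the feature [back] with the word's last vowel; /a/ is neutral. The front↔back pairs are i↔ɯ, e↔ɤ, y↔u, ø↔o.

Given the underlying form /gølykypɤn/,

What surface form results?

/ø/ harmonizes with /ɤ/ ([+back]) → [o]
/y/ harmonizes with /ɤ/ ([+back]) → [u]
/y/ harmonizes with /ɤ/ ([+back]) → [u]

[golukupɤn]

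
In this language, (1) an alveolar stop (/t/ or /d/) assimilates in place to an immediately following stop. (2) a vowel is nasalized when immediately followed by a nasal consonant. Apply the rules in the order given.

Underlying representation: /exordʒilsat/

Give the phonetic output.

Rule 1: no segment meets the rule's conditions; no change.
After rule 1: exordʒilsat
Rule 2: no segment meets the rule's conditions; no change.

[exordʒilsat]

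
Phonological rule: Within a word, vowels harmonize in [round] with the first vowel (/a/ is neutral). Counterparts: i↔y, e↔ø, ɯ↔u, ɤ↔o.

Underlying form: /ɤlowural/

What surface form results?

/o/ harmonizes with /ɤ/ ([-round]) → [ɤ]
/u/ harmonizes with /ɤ/ ([-round]) → [ɯ]

[ɤlɤwɯral]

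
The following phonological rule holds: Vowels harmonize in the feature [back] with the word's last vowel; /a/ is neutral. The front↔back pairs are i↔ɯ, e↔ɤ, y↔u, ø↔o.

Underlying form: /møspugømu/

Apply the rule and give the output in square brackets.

[mospugomu]

/ø/ harmonizes with /u/ ([+back]) → [o]
/ø/ harmonizes with /u/ ([+back]) → [o]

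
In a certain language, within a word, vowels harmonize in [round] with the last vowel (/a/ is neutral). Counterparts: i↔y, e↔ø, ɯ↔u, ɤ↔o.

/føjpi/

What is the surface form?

[fejpi]

/ø/ harmonizes with /i/ ([-round]) → [e]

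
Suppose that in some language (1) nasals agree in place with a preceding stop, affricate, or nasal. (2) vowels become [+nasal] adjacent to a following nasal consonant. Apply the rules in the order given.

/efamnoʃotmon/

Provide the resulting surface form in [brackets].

[efãmmoʃotnõn]

Rule 1: /n/ after /m/ (labial) → [m]
Rule 1: /m/ after /t/ (alveolar) → [n]
After rule 1: efammoʃotnon
Rule 2: /a/ before nasal /m/ → [ã]
Rule 2: /o/ before nasal /n/ → [õ]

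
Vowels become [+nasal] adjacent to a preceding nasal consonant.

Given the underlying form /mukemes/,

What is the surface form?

[mũkemẽs]

/u/ after nasal /m/ → [ũ]
/e/ after nasal /m/ → [ẽ]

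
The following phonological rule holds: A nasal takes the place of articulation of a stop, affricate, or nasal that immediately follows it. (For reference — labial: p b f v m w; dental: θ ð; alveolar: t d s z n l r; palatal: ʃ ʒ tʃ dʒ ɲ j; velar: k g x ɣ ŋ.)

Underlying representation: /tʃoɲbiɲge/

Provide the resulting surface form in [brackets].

/ɲ/ before /b/ (labial) → [m]
/ɲ/ before /g/ (velar) → [ŋ]

[tʃombiŋge]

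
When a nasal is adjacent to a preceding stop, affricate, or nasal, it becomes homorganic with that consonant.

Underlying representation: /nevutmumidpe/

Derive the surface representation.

[nevutnumidpe]

/m/ after /t/ (alveolar) → [n]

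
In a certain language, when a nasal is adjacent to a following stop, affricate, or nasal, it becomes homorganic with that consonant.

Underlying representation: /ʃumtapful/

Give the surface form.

/m/ before /t/ (alveolar) → [n]

[ʃuntapful]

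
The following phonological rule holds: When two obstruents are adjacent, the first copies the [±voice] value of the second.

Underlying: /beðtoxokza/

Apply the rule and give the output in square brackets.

[beθtoxogza]

/ð/ before /t/ (voiceless) → [θ]
/k/ before /z/ (voiced) → [g]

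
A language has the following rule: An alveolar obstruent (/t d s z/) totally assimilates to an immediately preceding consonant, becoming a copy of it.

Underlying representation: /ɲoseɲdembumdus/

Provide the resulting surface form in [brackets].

[ɲoseɲɲembummus]

/d/ after /ɲ/ → [ɲ] (total assimilation)
/d/ after /m/ → [m] (total assimilation)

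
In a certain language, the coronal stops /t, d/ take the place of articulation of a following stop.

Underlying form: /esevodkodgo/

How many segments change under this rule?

2

/d/ before /k/ (velar) → [g]
/d/ before /g/ (velar) → [g]
2 segments change.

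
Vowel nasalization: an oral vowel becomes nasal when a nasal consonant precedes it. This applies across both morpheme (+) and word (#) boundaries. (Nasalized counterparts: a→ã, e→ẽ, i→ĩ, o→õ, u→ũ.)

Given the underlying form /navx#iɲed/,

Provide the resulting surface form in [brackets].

[nãvx#iɲẽd]

/a/ after nasal /n/ → [ã]
/e/ after nasal /ɲ/ → [ẽ]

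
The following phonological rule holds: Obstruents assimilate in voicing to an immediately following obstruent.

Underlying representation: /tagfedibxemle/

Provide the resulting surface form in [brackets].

/g/ before /f/ (voiceless) → [k]
/b/ before /x/ (voiceless) → [p]

[takfedipxemle]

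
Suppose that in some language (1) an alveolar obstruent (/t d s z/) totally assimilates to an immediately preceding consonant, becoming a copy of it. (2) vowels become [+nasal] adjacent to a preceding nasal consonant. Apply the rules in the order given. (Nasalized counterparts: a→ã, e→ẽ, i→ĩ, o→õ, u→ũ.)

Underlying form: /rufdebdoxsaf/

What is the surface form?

[ruffebboxxaf]

Rule 1: /d/ after /f/ → [f] (total assimilation)
Rule 1: /d/ after /b/ → [b] (total assimilation)
Rule 1: /s/ after /x/ → [x] (total assimilation)
After rule 1: ruffebboxxaf
Rule 2: no segment meets the rule's conditions; no change.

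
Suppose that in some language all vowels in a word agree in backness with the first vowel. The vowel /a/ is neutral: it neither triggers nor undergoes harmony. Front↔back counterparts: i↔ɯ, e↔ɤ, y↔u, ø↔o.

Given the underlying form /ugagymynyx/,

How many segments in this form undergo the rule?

3

/y/ harmonizes with /u/ ([+back]) → [u]
/y/ harmonizes with /u/ ([+back]) → [u]
/y/ harmonizes with /u/ ([+back]) → [u]
3 segments change.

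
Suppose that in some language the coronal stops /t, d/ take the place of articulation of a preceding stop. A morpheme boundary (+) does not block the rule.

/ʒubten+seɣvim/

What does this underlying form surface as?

/t/ after /b/ (labial) → [p]

[ʒubpen+seɣvim]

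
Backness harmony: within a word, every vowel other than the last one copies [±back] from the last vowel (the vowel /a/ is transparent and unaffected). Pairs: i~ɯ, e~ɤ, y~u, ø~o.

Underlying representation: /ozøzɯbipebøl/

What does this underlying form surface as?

/o/ harmonizes with /ø/ ([-back]) → [ø]
/ɯ/ harmonizes with /ø/ ([-back]) → [i]

[øzøzibipebøl]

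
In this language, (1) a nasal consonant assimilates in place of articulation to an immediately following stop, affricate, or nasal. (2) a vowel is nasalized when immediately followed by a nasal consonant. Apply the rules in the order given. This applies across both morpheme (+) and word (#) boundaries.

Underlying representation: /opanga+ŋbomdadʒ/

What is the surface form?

Rule 1: /n/ before /g/ (velar) → [ŋ]
Rule 1: /ŋ/ before /b/ (labial) → [m]
Rule 1: /m/ before /d/ (alveolar) → [n]
After rule 1: opaŋga+mbondadʒ
Rule 2: /a/ before nasal /ŋ/ → [ã]
Rule 2: /a/ before nasal /m/ → [ã]
Rule 2: /o/ before nasal /n/ → [õ]

[opãŋgã+mbõndadʒ]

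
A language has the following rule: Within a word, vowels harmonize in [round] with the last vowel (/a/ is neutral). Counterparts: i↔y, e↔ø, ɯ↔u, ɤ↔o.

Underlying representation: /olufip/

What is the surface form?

/o/ harmonizes with /i/ ([-round]) → [ɤ]
/u/ harmonizes with /i/ ([-round]) → [ɯ]

[ɤlɯfip]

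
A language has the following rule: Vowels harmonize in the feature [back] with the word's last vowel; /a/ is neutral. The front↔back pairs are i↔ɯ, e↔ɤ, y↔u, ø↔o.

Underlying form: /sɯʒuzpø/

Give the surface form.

[siʒyzpø]

/ɯ/ harmonizes with /ø/ ([-back]) → [i]
/u/ harmonizes with /ø/ ([-back]) → [y]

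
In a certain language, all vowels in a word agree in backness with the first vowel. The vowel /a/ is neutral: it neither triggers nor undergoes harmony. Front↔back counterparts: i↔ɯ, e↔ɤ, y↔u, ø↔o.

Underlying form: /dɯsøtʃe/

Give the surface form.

/ø/ harmonizes with /ɯ/ ([+back]) → [o]
/e/ harmonizes with /ɯ/ ([+back]) → [ɤ]

[dɯsotʃɤ]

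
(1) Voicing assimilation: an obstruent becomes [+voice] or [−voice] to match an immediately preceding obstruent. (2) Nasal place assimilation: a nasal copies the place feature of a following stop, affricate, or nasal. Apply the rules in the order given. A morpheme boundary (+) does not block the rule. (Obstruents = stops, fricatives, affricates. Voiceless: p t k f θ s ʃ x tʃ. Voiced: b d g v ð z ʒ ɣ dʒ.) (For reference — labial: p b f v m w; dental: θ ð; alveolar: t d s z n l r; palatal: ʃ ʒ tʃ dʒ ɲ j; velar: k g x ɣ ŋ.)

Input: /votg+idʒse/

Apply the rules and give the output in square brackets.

Rule 1: /g/ after /t/ (voiceless) → [k]
Rule 1: /s/ after /dʒ/ (voiced) → [z]
After rule 1: votk+idʒze
Rule 2: no segment meets the rule's conditions; no change.

[votk+idʒze]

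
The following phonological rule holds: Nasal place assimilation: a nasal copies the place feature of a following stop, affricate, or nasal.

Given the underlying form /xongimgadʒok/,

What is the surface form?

[xoŋgiŋgadʒok]

/n/ before /g/ (velar) → [ŋ]
/m/ before /g/ (velar) → [ŋ]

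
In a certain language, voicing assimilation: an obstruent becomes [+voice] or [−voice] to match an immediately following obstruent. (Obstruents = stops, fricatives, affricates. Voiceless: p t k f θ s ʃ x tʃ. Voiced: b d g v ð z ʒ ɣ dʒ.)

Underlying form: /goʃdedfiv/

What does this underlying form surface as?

[goʒdetfiv]

/ʃ/ before /d/ (voiced) → [ʒ]
/d/ before /f/ (voiceless) → [t]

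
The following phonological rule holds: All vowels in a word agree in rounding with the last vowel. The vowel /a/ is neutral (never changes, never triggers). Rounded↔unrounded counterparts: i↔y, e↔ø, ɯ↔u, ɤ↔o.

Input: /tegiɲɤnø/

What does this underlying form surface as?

[tøgyɲonø]

/e/ harmonizes with /ø/ ([+round]) → [ø]
/i/ harmonizes with /ø/ ([+round]) → [y]
/ɤ/ harmonizes with /ø/ ([+round]) → [o]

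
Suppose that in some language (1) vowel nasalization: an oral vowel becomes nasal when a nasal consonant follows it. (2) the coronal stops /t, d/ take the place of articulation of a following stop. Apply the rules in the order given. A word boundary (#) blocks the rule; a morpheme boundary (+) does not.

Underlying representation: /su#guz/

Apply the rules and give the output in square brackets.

Rule 1: no segment meets the rule's conditions; no change.
After rule 1: su#guz
Rule 2: no segment meets the rule's conditions; no change.

[su#guz]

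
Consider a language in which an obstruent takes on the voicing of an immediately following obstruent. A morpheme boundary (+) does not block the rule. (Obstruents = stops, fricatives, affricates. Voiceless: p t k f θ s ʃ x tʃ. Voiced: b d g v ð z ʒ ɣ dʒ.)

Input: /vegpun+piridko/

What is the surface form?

[vekpun+piritko]

/g/ before /p/ (voiceless) → [k]
/d/ before /k/ (voiceless) → [t]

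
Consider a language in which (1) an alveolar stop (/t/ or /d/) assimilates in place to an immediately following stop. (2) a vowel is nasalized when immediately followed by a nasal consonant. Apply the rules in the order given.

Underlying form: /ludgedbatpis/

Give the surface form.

Rule 1: /d/ before /g/ (velar) → [g]
Rule 1: /d/ before /b/ (labial) → [b]
Rule 1: /t/ before /p/ (labial) → [p]
After rule 1: luggebbappis
Rule 2: no segment meets the rule's conditions; no change.

[luggebbappis]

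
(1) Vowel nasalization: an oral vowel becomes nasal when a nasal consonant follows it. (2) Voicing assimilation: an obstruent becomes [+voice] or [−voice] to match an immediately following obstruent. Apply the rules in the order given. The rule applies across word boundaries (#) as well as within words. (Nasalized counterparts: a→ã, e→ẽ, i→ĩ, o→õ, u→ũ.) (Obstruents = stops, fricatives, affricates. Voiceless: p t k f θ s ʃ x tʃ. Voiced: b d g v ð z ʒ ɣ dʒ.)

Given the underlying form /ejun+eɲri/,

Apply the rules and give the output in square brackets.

Rule 1: /u/ before nasal /n/ → [ũ]
Rule 1: /e/ before nasal /ɲ/ → [ẽ]
After rule 1: ejũn+ẽɲri
Rule 2: no segment meets the rule's conditions; no change.

[ejũn+ẽɲri]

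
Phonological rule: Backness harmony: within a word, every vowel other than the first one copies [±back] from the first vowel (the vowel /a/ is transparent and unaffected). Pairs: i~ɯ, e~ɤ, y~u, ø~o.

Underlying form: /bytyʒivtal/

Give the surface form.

no segment meets the rule's conditions; no change.

[bytyʒivtal]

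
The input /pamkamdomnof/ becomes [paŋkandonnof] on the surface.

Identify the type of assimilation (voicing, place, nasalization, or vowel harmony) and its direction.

place assimilation, regressive

/m/→[ŋ] /m/→[n] /m/→[n].
Each target copies a feature from the following segment, so the direction is regressive.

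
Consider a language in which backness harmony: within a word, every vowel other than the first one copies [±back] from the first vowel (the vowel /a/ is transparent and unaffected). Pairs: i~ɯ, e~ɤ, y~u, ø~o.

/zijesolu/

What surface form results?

/o/ harmonizes with /i/ ([-back]) → [ø]
/u/ harmonizes with /i/ ([-back]) → [y]

[zijesøly]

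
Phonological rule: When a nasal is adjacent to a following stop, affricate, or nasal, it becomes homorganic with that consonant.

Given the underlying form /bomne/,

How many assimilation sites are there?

/m/ before /n/ (alveolar) → [n]
1 segment changes.

1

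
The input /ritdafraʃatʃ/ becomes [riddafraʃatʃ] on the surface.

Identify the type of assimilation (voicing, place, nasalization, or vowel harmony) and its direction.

/t/→[d].
Each target copies a feature from the following segment, so the direction is regressive.

voicing assimilation, regressive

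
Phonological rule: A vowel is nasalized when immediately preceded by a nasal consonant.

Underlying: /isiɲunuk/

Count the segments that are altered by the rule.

/u/ after nasal /ɲ/ → [ũ]
/u/ after nasal /n/ → [ũ]
2 segments change.

2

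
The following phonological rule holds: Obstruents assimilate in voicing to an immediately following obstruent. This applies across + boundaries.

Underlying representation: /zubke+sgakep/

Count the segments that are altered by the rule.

2

/b/ before /k/ (voiceless) → [p]
/s/ before /g/ (voiced) → [z]
2 segments change.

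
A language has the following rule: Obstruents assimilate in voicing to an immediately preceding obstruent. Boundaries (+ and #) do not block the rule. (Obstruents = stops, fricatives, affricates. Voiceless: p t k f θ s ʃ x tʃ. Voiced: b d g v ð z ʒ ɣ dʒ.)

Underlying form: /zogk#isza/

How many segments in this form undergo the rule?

2

/k/ after /g/ (voiced) → [g]
/z/ after /s/ (voiceless) → [s]
2 segments change.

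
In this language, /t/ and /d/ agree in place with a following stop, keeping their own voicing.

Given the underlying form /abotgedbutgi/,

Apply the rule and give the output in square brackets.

/t/ before /g/ (velar) → [k]
/d/ before /b/ (labial) → [b]
/t/ before /g/ (velar) → [k]

[abokgebbukgi]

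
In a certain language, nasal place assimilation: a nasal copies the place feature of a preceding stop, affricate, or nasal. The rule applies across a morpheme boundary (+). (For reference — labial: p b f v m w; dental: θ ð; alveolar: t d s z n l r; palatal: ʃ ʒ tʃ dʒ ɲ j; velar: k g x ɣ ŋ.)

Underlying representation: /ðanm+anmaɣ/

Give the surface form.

/m/ after /n/ (alveolar) → [n]
/m/ after /n/ (alveolar) → [n]

[ðann+annaɣ]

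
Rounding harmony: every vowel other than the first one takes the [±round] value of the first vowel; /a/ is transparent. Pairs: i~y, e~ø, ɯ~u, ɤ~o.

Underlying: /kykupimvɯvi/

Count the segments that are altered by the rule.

3

/i/ harmonizes with /y/ ([+round]) → [y]
/ɯ/ harmonizes with /y/ ([+round]) → [u]
/i/ harmonizes with /y/ ([+round]) → [y]
3 segments change.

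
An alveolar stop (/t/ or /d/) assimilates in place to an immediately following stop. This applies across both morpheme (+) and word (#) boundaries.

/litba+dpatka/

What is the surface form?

[lipba+bpakka]

/t/ before /b/ (labial) → [p]
/d/ before /p/ (labial) → [b]
/t/ before /k/ (velar) → [k]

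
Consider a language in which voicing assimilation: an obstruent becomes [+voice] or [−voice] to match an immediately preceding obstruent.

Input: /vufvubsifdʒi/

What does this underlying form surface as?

[vuffubziftʃi]

/v/ after /f/ (voiceless) → [f]
/s/ after /b/ (voiced) → [z]
/dʒ/ after /f/ (voiceless) → [tʃ]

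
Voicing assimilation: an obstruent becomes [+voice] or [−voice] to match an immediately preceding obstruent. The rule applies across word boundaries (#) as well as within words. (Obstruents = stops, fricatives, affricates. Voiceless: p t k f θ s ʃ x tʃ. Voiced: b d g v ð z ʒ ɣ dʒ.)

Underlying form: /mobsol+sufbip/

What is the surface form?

[mobzol+sufpip]

/s/ after /b/ (voiced) → [z]
/b/ after /f/ (voiceless) → [p]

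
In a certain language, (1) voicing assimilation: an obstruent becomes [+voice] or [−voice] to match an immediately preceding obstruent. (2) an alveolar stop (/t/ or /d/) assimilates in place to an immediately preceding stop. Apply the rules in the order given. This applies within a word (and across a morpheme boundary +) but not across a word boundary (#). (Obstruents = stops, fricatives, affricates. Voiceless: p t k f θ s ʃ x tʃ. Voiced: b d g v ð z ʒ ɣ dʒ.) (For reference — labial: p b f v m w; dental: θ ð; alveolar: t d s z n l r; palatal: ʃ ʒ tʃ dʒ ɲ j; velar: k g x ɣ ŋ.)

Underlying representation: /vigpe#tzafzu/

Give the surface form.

[vigbe#tsafsu]

Rule 1: /p/ after /g/ (voiced) → [b]
Rule 1: /z/ after /t/ (voiceless) → [s]
Rule 1: /z/ after /f/ (voiceless) → [s]
After rule 1: vigbe#tsafsu
Rule 2: no segment meets the rule's conditions; no change.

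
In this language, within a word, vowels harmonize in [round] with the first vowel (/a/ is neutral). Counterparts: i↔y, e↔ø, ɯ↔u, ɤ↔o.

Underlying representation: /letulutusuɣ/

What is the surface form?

/u/ harmonizes with /e/ ([-round]) → [ɯ]
/u/ harmonizes with /e/ ([-round]) → [ɯ]
/u/ harmonizes with /e/ ([-round]) → [ɯ]
/u/ harmonizes with /e/ ([-round]) → [ɯ]

[letɯlɯtɯsɯɣ]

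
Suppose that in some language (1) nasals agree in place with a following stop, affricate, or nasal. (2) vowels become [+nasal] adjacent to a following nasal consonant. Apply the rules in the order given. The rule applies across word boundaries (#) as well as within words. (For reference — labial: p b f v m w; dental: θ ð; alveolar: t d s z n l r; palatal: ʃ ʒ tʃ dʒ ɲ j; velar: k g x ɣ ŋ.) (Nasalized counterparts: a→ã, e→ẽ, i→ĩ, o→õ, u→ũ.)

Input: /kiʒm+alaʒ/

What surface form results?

Rule 1: no segment meets the rule's conditions; no change.
After rule 1: kiʒm+alaʒ
Rule 2: no segment meets the rule's conditions; no change.

[kiʒm+alaʒ]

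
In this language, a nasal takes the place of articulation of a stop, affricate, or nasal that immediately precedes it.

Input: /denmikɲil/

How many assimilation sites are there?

2

/m/ after /n/ (alveolar) → [n]
/ɲ/ after /k/ (velar) → [ŋ]
2 segments change.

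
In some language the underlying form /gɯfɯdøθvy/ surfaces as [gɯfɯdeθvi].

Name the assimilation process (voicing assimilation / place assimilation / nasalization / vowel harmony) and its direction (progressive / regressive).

vowel harmony, progressive

/ø/→[e] /y/→[i].
Vowels agree with the first vowel, so the harmony is progressive.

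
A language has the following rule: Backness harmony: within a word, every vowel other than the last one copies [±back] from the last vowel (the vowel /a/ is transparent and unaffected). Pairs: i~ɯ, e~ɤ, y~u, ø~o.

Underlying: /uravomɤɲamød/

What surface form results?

/u/ harmonizes with /ø/ ([-back]) → [y]
/o/ harmonizes with /ø/ ([-back]) → [ø]
/ɤ/ harmonizes with /ø/ ([-back]) → [e]

[yravømeɲamød]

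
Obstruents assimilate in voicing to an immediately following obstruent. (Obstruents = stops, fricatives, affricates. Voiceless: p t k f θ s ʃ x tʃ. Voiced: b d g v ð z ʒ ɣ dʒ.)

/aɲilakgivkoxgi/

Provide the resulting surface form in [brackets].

/k/ before /g/ (voiced) → [g]
/v/ before /k/ (voiceless) → [f]
/x/ before /g/ (voiced) → [ɣ]

[aɲilaggifkoɣgi]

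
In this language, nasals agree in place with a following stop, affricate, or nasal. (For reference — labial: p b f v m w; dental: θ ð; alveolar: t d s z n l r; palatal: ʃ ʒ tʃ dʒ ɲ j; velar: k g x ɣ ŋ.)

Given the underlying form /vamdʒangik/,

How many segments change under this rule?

/m/ before /dʒ/ (palatal) → [ɲ]
/n/ before /g/ (velar) → [ŋ]
2 segments change.

2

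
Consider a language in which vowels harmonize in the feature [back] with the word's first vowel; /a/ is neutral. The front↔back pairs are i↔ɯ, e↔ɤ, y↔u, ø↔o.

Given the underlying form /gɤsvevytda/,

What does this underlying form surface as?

[gɤsvɤvutda]

/e/ harmonizes with /ɤ/ ([+back]) → [ɤ]
/y/ harmonizes with /ɤ/ ([+back]) → [u]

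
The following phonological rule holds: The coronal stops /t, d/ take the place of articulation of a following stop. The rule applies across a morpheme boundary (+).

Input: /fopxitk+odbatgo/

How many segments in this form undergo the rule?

/t/ before /k/ (velar) → [k]
/d/ before /b/ (labial) → [b]
/t/ before /g/ (velar) → [k]
3 segments change.

3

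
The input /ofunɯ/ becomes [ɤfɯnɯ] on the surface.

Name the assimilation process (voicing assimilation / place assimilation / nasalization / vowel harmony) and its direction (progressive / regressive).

/o/→[ɤ] /u/→[ɯ].
Vowels agree with the last vowel, so the harmony is regressive.

vowel harmony, regressive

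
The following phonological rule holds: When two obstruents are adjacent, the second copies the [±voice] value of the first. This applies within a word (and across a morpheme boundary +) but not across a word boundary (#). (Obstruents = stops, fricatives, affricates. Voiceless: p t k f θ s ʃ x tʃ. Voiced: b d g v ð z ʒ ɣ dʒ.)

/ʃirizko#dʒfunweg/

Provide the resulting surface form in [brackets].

[ʃirizgo#dʒvunweg]

/k/ after /z/ (voiced) → [g]
/f/ after /dʒ/ (voiced) → [v]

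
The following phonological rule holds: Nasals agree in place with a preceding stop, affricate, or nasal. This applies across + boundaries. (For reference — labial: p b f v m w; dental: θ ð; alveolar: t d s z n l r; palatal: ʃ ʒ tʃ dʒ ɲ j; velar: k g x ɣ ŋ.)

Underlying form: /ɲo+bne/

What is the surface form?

[ɲo+bme]

/n/ after /b/ (labial) → [m]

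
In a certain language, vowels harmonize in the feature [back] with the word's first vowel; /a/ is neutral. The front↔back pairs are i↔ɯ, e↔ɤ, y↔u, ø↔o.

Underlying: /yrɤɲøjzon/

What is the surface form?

/ɤ/ harmonizes with /y/ ([-back]) → [e]
/o/ harmonizes with /y/ ([-back]) → [ø]

[yreɲøjzøn]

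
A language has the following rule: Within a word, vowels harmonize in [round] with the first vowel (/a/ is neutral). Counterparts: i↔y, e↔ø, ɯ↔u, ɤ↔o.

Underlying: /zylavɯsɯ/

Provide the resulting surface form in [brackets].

[zylavusu]

/ɯ/ harmonizes with /y/ ([+round]) → [u]
/ɯ/ harmonizes with /y/ ([+round]) → [u]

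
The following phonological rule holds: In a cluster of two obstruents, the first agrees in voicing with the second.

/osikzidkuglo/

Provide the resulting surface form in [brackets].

[osigzitkuglo]

/k/ before /z/ (voiced) → [g]
/d/ before /k/ (voiceless) → [t]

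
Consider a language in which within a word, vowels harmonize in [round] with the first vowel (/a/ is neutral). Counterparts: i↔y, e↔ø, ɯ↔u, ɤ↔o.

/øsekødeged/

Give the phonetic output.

[øsøkødøgød]

/e/ harmonizes with /ø/ ([+round]) → [ø]
/e/ harmonizes with /ø/ ([+round]) → [ø]
/e/ harmonizes with /ø/ ([+round]) → [ø]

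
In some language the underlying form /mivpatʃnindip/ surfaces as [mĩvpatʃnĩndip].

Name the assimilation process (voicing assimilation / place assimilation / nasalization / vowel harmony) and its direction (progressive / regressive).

/i/→[ĩ] /i/→[ĩ].
Each target copies a feature from the preceding segment, so the direction is progressive.

nasalization, progressive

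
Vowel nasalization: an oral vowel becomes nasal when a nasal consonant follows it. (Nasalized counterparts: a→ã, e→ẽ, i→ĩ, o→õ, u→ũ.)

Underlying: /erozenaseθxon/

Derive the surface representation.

/e/ before nasal /n/ → [ẽ]
/o/ before nasal /n/ → [õ]

[erozẽnaseθxõn]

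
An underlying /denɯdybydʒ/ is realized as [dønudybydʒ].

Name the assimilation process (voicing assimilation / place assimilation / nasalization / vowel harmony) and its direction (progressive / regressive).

/e/→[ø] /ɯ/→[u].
Vowels agree with the last vowel, so the harmony is regressive.

vowel harmony, regressive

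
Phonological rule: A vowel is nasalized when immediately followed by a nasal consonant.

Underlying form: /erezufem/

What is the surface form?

[erezufẽm]

/e/ before nasal /m/ → [ẽ]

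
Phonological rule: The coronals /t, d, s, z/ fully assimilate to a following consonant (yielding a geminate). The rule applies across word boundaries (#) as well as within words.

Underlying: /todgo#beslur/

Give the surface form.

/d/ before /g/ → [g] (total assimilation)
/s/ before /l/ → [l] (total assimilation)

[toggo#bellur]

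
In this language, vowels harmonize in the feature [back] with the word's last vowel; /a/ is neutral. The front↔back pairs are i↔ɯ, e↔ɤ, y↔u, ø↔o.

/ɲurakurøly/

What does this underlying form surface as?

/u/ harmonizes with /y/ ([-back]) → [y]
/u/ harmonizes with /y/ ([-back]) → [y]

[ɲyrakyrøly]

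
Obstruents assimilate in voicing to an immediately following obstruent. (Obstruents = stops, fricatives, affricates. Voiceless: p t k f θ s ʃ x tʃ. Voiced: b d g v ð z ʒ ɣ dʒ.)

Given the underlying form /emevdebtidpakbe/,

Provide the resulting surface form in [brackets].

/b/ before /t/ (voiceless) → [p]
/d/ before /p/ (voiceless) → [t]
/k/ before /b/ (voiced) → [g]

[emevdeptitpagbe]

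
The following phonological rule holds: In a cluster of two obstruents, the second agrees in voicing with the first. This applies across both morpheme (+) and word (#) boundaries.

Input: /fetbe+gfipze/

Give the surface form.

[fetpe+gvipse]

/b/ after /t/ (voiceless) → [p]
/f/ after /g/ (voiced) → [v]
/z/ after /p/ (voiceless) → [s]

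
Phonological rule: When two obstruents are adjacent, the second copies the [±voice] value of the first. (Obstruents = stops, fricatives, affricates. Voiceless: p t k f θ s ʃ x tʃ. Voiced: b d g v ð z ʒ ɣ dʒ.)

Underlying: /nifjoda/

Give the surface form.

no segment meets the rule's conditions; no change.

[nifjoda]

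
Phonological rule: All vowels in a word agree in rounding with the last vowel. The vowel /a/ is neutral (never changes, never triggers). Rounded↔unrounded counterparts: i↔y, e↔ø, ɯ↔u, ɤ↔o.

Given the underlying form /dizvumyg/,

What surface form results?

/i/ harmonizes with /y/ ([+round]) → [y]

[dyzvumyg]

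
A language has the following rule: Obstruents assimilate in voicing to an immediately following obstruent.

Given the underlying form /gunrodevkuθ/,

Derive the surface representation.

/v/ before /k/ (voiceless) → [f]

[gunrodefkuθ]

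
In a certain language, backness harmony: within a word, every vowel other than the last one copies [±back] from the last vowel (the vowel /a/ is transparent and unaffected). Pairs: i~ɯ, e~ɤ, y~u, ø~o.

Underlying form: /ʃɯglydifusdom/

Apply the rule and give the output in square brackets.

/y/ harmonizes with /o/ ([+back]) → [u]
/i/ harmonizes with /o/ ([+back]) → [ɯ]

[ʃɯgludɯfusdom]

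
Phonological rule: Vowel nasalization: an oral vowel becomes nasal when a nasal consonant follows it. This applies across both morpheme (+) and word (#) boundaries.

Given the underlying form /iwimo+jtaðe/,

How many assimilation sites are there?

1

/i/ before nasal /m/ → [ĩ]
1 segment changes.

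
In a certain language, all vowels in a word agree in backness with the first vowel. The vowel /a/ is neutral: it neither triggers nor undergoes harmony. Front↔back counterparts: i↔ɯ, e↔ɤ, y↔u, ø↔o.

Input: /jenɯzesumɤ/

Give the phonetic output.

[jenizesyme]

/ɯ/ harmonizes with /e/ ([-back]) → [i]
/u/ harmonizes with /e/ ([-back]) → [y]
/ɤ/ harmonizes with /e/ ([-back]) → [e]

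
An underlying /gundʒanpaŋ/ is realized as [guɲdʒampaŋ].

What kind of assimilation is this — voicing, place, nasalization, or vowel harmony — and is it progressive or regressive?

place assimilation, regressive

/n/→[ɲ] /n/→[m].
Each target copies a feature from the following segment, so the direction is regressive.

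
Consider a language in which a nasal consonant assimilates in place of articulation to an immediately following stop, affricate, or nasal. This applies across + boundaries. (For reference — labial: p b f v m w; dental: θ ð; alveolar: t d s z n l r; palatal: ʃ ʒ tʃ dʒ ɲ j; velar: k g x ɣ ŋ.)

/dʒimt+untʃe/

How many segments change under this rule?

/m/ before /t/ (alveolar) → [n]
/n/ before /tʃ/ (palatal) → [ɲ]
2 segments change.

2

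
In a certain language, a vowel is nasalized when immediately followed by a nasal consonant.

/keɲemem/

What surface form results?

[kẽɲẽmẽm]

/e/ before nasal /ɲ/ → [ẽ]
/e/ before nasal /m/ → [ẽ]
/e/ before nasal /m/ → [ẽ]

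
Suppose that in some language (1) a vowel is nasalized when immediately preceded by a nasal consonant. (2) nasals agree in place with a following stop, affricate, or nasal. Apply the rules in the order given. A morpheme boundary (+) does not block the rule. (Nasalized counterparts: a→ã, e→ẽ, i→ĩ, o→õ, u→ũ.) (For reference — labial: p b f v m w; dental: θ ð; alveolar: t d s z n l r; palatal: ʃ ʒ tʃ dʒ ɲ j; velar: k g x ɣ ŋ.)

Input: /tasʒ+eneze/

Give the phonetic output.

Rule 1: /e/ after nasal /n/ → [ẽ]
After rule 1: tasʒ+enẽze
Rule 2: no segment meets the rule's conditions; no change.

[tasʒ+enẽze]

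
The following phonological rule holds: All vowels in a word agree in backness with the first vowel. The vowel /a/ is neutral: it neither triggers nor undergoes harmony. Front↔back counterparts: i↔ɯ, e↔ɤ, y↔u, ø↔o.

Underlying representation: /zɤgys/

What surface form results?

[zɤgus]

/y/ harmonizes with /ɤ/ ([+back]) → [u]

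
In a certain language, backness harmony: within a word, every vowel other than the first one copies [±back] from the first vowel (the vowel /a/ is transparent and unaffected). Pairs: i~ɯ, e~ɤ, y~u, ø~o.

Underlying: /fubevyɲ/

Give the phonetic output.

/e/ harmonizes with /u/ ([+back]) → [ɤ]
/y/ harmonizes with /u/ ([+back]) → [u]

[fubɤvuɲ]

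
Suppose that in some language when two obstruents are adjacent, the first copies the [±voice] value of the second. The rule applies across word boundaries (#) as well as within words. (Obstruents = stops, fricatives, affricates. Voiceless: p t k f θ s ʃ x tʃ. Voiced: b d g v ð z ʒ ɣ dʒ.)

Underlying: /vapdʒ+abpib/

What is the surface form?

/p/ before /dʒ/ (voiced) → [b]
/b/ before /p/ (voiceless) → [p]

[vabdʒ+appib]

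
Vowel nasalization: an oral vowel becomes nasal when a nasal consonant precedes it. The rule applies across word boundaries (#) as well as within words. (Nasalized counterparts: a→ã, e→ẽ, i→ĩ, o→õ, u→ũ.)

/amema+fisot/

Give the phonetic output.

[amẽmã+fisot]

/e/ after nasal /m/ → [ẽ]
/a/ after nasal /m/ → [ã]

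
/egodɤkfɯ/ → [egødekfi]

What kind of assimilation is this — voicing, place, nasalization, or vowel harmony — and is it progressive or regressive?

/o/→[ø] /ɤ/→[e] /ɯ/→[i].
Vowels agree with the first vowel, so the harmony is progressive.

vowel harmony, progressive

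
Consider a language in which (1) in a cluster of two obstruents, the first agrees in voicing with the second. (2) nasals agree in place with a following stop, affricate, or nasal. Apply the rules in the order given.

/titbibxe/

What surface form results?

Rule 1: /t/ before /b/ (voiced) → [d]
Rule 1: /b/ before /x/ (voiceless) → [p]
After rule 1: tidbipxe
Rule 2: no segment meets the rule's conditions; no change.

[tidbipxe]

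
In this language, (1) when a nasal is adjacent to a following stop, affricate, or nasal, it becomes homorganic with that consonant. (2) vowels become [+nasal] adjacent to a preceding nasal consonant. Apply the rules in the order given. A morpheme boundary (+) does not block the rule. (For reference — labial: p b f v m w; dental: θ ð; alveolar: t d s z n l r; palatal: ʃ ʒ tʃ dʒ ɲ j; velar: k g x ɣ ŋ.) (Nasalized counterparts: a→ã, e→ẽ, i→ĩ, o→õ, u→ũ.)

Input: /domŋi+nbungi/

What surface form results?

[doŋŋĩ+mbuŋgi]

Rule 1: /m/ before /ŋ/ (velar) → [ŋ]
Rule 1: /n/ before /b/ (labial) → [m]
Rule 1: /n/ before /g/ (velar) → [ŋ]
After rule 1: doŋŋi+mbuŋgi
Rule 2: /i/ after nasal /ŋ/ → [ĩ]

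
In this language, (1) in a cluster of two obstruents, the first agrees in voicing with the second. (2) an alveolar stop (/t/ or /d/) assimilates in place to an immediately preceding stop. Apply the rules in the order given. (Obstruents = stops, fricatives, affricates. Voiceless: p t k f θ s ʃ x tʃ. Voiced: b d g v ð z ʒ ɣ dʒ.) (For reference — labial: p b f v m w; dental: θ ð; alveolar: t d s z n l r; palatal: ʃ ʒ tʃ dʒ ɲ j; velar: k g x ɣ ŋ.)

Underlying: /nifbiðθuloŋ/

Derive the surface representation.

[nivbiθθuloŋ]

Rule 1: /f/ before /b/ (voiced) → [v]
Rule 1: /ð/ before /θ/ (voiceless) → [θ]
After rule 1: nivbiθθuloŋ
Rule 2: no segment meets the rule's conditions; no change.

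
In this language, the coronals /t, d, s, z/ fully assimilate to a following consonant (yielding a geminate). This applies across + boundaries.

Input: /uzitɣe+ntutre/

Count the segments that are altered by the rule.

/t/ before /ɣ/ → [ɣ] (total assimilation)
/t/ before /r/ → [r] (total assimilation)
2 segments change.

2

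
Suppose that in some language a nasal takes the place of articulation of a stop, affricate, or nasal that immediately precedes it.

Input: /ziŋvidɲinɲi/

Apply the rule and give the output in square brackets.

[ziŋvidninni]

/ɲ/ after /d/ (alveolar) → [n]
/ɲ/ after /n/ (alveolar) → [n]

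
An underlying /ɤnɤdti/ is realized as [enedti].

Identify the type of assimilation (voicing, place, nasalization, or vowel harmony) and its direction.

/ɤ/→[e] /ɤ/→[e].
Vowels agree with the last vowel, so the harmony is regressive.

vowel harmony, regressive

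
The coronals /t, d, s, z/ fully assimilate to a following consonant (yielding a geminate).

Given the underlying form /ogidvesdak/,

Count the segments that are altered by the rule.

/d/ before /v/ → [v] (total assimilation)
/s/ before /d/ → [d] (total assimilation)
2 segments change.

2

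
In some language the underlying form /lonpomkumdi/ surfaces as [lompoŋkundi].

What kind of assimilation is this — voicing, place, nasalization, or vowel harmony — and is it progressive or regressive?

/n/→[m] /m/→[ŋ] /m/→[n].
Each target copies a feature from the following segment, so the direction is regressive.

place assimilation, regressive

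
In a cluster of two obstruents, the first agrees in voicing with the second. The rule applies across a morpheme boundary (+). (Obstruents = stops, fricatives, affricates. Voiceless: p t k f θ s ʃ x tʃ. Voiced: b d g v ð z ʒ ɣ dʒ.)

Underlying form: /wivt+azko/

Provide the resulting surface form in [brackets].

[wift+asko]

/v/ before /t/ (voiceless) → [f]
/z/ before /k/ (voiceless) → [s]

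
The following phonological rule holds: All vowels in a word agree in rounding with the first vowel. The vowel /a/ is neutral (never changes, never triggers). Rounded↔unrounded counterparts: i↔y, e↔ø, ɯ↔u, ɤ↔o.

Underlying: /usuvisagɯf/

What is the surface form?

[usuvysaguf]

/i/ harmonizes with /u/ ([+round]) → [y]
/ɯ/ harmonizes with /u/ ([+round]) → [u]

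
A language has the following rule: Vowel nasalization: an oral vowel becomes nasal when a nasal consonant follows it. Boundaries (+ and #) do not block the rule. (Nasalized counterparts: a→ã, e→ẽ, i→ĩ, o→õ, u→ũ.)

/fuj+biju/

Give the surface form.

[fuj+biju]

no segment meets the rule's conditions; no change.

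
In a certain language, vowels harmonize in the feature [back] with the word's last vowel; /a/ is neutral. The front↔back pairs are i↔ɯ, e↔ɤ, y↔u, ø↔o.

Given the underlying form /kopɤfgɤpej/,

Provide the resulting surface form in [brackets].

[køpefgepej]

/o/ harmonizes with /e/ ([-back]) → [ø]
/ɤ/ harmonizes with /e/ ([-back]) → [e]
/ɤ/ harmonizes with /e/ ([-back]) → [e]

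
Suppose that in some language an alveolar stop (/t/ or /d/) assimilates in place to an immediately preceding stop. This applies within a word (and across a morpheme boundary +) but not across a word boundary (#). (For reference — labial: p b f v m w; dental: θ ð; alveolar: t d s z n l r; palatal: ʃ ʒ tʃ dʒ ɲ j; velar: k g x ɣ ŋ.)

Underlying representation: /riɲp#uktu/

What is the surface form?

/t/ after /k/ (velar) → [k]

[riɲp#ukku]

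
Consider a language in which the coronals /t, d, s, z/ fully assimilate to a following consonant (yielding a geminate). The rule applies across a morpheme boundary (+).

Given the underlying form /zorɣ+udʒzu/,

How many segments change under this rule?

No segment meets the rule's conditions.

0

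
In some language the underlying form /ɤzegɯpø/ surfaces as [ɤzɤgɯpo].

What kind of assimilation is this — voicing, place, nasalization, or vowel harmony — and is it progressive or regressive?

/e/→[ɤ] /ø/→[o].
Vowels agree with the first vowel, so the harmony is progressive.

vowel harmony, progressive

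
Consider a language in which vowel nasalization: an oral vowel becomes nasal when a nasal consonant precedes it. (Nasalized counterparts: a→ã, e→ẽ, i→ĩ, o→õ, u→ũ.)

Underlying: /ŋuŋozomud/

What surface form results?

[ŋũŋõzomũd]

/u/ after nasal /ŋ/ → [ũ]
/o/ after nasal /ŋ/ → [õ]
/u/ after nasal /m/ → [ũ]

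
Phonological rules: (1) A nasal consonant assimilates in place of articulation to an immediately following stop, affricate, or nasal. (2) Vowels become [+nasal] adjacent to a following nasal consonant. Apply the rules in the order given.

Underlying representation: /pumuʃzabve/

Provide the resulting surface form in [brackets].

[pũmuʃzabve]

Rule 1: no segment meets the rule's conditions; no change.
After rule 1: pumuʃzabve
Rule 2: /u/ before nasal /m/ → [ũ]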